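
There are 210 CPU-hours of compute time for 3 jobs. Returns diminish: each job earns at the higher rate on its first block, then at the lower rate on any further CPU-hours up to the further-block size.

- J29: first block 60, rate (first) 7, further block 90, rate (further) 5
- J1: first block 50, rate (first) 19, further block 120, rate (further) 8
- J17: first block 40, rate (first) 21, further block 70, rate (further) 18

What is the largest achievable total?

Treat each block as its own option and order by rate: J17/first 21 > J1/first 19 > J17/second 18 > J1/second 8 > J29/first 7 > J29/second 5.
J17/first (21): +40 — 170 left.
Fill J1 first block (50 at 19) — 120 left.
Fill J17 second block (70 at 18) — 50 left.
J1 second at 8: only 50 left, fill 50.
Total = 21×40 + 19×50 + 18×70 + 8×50 = 3450.

3450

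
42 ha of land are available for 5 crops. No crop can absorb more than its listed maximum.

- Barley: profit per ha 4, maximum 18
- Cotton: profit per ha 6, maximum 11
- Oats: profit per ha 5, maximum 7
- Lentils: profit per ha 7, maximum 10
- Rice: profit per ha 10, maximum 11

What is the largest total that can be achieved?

Rank by profit per ha: Rice 10 > Lentils 7 > Cotton 6 > Oats 5 > Barley 4.
Give Rice 11 to hit its cap of 11 → 31 left.
Lentils takes 10 to reach its cap of 10 → 21 left.
Cotton: +11 to 11 (cap) → 10 left.
Oats: +7 to 7 (cap) → 3 left.
Barley has room for 18 but only 3 remain, so it gets 3.
Total = 4×3 + 6×11 + 5×7 + 7×10 + 10×11 = 293.

293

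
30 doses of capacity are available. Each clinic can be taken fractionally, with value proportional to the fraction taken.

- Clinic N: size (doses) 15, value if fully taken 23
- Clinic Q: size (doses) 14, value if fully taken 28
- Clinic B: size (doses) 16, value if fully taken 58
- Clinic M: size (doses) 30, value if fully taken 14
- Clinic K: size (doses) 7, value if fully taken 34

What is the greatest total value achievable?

106

Rank by value-to-size ratio: Clinic K 34/7≈4.86, Clinic B 58/16≈3.62, Clinic Q 28/14≈2, Clinic N 23/15≈1.53, Clinic M 14/30≈0.467.
Clinic K: take in full, 7 doses for value 34 — 23 left.
Take all of Clinic B (16 doses, value 58) — 7 doses left.
Only 7 doses remain; take 7/14 of Clinic Q for value 28×7/14 = 14.
Total value = 106.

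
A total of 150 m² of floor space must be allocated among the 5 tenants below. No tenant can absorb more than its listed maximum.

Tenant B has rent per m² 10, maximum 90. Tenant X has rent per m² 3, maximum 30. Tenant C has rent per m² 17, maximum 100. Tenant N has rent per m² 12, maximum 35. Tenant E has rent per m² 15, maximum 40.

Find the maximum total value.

Order the tenants by rent per m²: Tenant C 17 > Tenant E 15 > Tenant N 12 > Tenant B 10 > Tenant X 3.
Tenant C: +100 to 100 (cap) → 50 left.
Tenant E takes 40 to reach its cap of 40 → 10 left.
Tenant N: +10 (room for 35) → 10. Pool exhausted.
Total = 17×100 + 12×10 + 15×40 = 2420.

2420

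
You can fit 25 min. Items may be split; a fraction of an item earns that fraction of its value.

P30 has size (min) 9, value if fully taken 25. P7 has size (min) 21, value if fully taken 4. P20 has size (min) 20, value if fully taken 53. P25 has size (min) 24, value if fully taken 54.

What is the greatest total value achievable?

Rank by value-to-size ratio: P30 25/9≈2.78, P20 53/20≈2.65, P25 54/24≈2.25, P7 4/21≈0.19.
P30: take in full, 9 min for value 25 — 16 left.
Only 16 min remain; take 16/20 of P20 for value 53×16/20 = 42.4.
Total value = 67.4.

67.4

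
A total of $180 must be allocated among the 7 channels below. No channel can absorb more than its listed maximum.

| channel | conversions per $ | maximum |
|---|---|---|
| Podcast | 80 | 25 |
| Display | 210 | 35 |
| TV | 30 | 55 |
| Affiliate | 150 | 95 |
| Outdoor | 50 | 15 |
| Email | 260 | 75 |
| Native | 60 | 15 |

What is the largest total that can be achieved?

37350

Order the channels by conversions per $: Email 260 > Display 210 > Affiliate 150 > Podcast 80 > Native 60 > Outdoor 50 > TV 30.
Give Email 75 to hit its cap of 75 ; 105 left.
Give Display 35 to hit its cap of 35 ; 70 left.
Affiliate has room for 95 but only 70 remain, so it gets 70.
Total = 210×35 + 150×70 + 260×75 = 37350.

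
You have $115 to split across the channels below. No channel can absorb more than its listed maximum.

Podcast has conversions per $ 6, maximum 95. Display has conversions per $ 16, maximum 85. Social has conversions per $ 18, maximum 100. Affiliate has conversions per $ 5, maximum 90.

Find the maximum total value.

Order the channels by conversions per $: Social 18 > Display 16 > Podcast 6 > Affiliate 5.
Social takes 100 to reach its cap of 100 ; 15 left.
Display: +15 (room for 85) → 15. Pool exhausted.
Total = 16×15 + 18×100 = 2040.

2040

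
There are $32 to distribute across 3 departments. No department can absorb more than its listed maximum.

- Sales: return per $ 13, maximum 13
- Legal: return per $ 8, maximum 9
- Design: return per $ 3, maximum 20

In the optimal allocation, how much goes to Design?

Highest return per $ first: Sales 13 > Legal 8 > Design 3.
Sales: +13 to 13 (cap) — 19 left.
Legal: +9 to 9 (cap) — 10 left.
Design: +10 (room for 20) → 10. Pool exhausted.

10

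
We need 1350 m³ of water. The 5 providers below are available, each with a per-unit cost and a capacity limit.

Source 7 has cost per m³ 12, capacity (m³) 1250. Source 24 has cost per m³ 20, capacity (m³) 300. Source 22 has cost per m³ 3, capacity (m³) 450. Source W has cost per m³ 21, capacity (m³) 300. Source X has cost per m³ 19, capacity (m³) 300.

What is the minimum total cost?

12150

Cheapest first:
Take 450 from Source 22 at 3 ; need 900 more.
Take 900 from Source 7 at 12 to finish.
Source X, Source 24, Source W: unused.
Cost = 450×3 + 900×12 = 12150.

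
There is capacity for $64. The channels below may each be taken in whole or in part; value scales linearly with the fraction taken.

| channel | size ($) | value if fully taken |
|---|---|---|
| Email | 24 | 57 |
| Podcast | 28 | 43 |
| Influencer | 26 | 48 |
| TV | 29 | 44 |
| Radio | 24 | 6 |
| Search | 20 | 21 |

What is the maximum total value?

126.5

Best value per unit of size first: Email 57/24≈2.38, Influencer 48/26≈1.85, Podcast 43/28≈1.54, TV 44/29≈1.52, Search 21/20≈1.05, Radio 6/24≈0.25.
All 24 $ of Email fit (value 57) ; 40 remain.
Influencer: take in full, 26 $ for value 48 ; 14 left.
Only 14 $ remain; take 14/28 of Podcast for value 43×14/28 = 21.5.
Total value = 126.5.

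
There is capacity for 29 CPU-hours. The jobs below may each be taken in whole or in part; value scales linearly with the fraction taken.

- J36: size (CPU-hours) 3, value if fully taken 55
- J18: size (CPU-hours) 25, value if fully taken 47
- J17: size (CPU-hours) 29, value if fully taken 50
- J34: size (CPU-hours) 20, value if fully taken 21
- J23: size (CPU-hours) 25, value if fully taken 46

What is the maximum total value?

Best value per unit of size first: J36 55/3≈18.3, J18 47/25≈1.88, J23 46/25≈1.84, J17 50/29≈1.72, J34 21/20≈1.05.
J36: take in full, 3 CPU-hours for value 55 — 26 left.
Take all of J18 (25 CPU-hours, value 47) — 1 CPU-hours left.
Fill the last 1 CPU-hours with part of J23: 1/25 of it earns 1.84.
Total value = 103.84.

103.84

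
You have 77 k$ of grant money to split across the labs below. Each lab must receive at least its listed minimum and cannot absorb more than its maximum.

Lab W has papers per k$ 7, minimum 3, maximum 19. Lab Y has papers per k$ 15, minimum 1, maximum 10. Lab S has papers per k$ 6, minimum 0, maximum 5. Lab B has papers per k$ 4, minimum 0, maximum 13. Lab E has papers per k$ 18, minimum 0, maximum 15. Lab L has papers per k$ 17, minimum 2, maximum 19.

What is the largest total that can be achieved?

942

Meeting every minimum uses 3+1+0+0+0+2 = 6 k$, leaving 71.
Highest papers per k$ first: Lab E 18 > Lab L 17 > Lab Y 15 > Lab W 7 > Lab S 6 > Lab B 4.
Lab E: +15 to 15 (cap) ; 56 left.
Lab L takes 17 more to reach its cap of 19 ; 39 left.
Lab Y takes 9 more to reach its cap of 10 ; 30 left.
Lab W takes 16 more to reach its cap of 19 ; 14 left.
Give Lab S 5 more to hit its cap of 5 ; 9 left.
Only 9 left; Lab B takes them to reach 9.
Total = 7×19 + 15×10 + 6×5 + 4×9 + 18×15 + 17×19 = 942.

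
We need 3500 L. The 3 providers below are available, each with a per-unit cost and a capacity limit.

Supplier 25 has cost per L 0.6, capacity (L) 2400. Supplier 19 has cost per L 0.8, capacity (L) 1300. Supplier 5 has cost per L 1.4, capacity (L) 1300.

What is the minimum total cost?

Use providers in increasing cost order.
Take 2400 from Supplier 25 at 0.6 — need 1100 more.
Supplier 19 (0.8): take the remaining 1100 — done.
Supplier 5: unused.
Cost = 2400×0.6 + 1100×0.8 = 2320.

2320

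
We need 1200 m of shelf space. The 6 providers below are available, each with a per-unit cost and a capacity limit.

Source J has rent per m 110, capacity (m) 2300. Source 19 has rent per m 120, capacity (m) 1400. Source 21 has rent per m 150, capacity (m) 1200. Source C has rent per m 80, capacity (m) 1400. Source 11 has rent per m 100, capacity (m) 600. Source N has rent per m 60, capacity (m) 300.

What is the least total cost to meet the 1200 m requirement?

Use providers in increasing cost order.
Take 300 from Source N at 60 → need 900 more.
Take 900 from Source C at 80 to finish.
Source 11, Source J, Source 19, Source 21: unused.
Cost = 300×60 + 900×80 = 90000.

90000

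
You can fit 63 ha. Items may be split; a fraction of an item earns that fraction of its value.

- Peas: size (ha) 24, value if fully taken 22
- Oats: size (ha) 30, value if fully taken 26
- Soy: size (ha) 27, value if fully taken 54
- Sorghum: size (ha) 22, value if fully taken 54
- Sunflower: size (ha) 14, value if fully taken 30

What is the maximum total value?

138

Rank by value-to-size ratio: Sorghum 54/22≈2.45, Sunflower 30/14≈2.14, Soy 54/27≈2, Peas 22/24≈0.917, Oats 26/30≈0.867.
Take all of Sorghum (22 ha, value 54) ; 41 ha left.
Sunflower: take in full, 14 ha for value 30 ; 27 left.
All 27 ha of Soy fit (value 54) ; 0 remain.
Total value = 138.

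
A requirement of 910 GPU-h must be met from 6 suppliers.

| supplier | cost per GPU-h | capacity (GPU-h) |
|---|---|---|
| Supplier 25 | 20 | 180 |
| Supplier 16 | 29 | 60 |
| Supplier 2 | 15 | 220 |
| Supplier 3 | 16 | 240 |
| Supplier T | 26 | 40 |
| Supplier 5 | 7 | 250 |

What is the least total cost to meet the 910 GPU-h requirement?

13010

Cheapest first:
Supplier 5 (7): use full 250 — 660 GPU-h to go.
Supplier 2 at 15: take all 220 GPU-h — 440 still needed.
Supplier 3 (16): use full 240 — 200 GPU-h to go.
Take 180 from Supplier 25 at 20 — need 20 more.
Supplier T at 26: take 20 of its 40 — requirement met.
Supplier 16: unused.
Cost = 250×7 + 220×15 + 240×16 + 180×20 + 20×26 = 13010.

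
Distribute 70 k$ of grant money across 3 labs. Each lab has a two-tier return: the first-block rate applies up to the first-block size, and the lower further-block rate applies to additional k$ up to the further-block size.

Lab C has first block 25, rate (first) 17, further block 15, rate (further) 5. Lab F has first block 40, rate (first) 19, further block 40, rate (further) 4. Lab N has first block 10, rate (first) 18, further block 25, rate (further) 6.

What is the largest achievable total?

Order all 6 blocks by rate: Lab F/first 19 > Lab N/first 18 > Lab C/first 17 > Lab N/second 6 > Lab C/second 5 > Lab F/second 4.
Fill Lab F first block (40 at 19) ; 30 left.
Lab N first at 18: fill all 10 ; 20 left.
Lab C first at 17: only 20 left, fill 20.
Total = 19×40 + 18×10 + 17×20 = 1280.

1280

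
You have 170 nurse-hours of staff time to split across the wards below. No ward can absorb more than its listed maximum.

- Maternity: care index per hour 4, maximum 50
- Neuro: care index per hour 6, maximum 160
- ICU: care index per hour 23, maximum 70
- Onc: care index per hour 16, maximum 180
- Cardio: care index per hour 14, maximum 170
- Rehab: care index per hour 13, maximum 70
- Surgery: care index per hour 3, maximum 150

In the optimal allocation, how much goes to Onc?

100

Rank by care index per hour: ICU 23 > Onc 16 > Cardio 14 > Rehab 13 > Neuro 6 > Maternity 4 > Surgery 3.
ICU: +70 to 70 (cap) — 100 left.
Onc has room for 180 but only 100 remain, so it gets 100.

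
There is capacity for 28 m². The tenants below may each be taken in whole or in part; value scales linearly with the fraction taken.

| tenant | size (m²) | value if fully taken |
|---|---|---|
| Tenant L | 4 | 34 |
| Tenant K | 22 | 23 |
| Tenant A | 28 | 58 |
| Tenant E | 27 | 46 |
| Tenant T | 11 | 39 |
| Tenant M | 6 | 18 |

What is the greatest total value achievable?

Rank by value-to-size ratio: Tenant L 34/4≈8.5, Tenant T 39/11≈3.55, Tenant M 18/6≈3, Tenant A 58/28≈2.07, Tenant E 46/27≈1.7, Tenant K 23/22≈1.05.
Tenant L: take in full, 4 m² for value 34 → 24 left.
Tenant T: take in full, 11 m² for value 39 → 13 left.
All 6 m² of Tenant M fit (value 18) → 7 remain.
7 m² left: a 7/28 share of Tenant A gives 58×7/28 = 14.5.
Total value = 105.5.

105.5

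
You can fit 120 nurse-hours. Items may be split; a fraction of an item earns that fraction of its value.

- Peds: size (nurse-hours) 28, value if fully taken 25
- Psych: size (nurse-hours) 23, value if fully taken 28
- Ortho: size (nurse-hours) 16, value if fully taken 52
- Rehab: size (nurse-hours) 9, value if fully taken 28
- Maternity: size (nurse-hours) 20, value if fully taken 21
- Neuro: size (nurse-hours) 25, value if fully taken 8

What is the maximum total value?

Sort by value density: Ortho 52/16≈3.25, Rehab 28/9≈3.11, Psych 28/23≈1.22, Maternity 21/20≈1.05, Peds 25/28≈0.893, Neuro 8/25≈0.32.
Ortho: take in full, 16 nurse-hours for value 52 ; 104 left.
All 9 nurse-hours of Rehab fit (value 28) ; 95 remain.
All 23 nurse-hours of Psych fit (value 28) ; 72 remain.
Maternity: take in full, 20 nurse-hours for value 21 ; 52 left.
Take all of Peds (28 nurse-hours, value 25) ; 24 nurse-hours left.
Only 24 nurse-hours remain; take 24/25 of Neuro for value 8×24/25 = 7.68.
Total value = 161.68.

161.68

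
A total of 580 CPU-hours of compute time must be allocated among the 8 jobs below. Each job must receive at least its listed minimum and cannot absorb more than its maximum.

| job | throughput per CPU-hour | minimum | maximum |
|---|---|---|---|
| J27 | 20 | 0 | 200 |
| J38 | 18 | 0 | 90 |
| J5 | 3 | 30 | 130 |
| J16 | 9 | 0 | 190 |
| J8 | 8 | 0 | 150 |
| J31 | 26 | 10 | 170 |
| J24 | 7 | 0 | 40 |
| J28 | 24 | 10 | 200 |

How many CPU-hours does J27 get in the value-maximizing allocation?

180

Meeting every minimum uses 0+0+30+0+0+10+0+10 = 50 CPU-hours, leaving 530.
Highest throughput per CPU-hour first: J31 26 > J28 24 > J27 20 > J38 18 > J16 9 > J8 8 > J24 7 > J5 3.
J31 takes 160 more to reach its cap of 170 ; 370 left.
J28 takes 190 more to reach its cap of 200 ; 180 left.
Only 180 left; J27 takes them to reach 180.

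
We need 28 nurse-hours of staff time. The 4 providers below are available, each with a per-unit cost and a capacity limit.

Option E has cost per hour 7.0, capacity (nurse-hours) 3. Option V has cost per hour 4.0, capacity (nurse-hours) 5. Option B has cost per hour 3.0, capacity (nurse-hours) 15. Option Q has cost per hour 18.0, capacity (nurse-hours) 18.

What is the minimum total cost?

Fill from the cheapest provider first.
Option B (3.0): use full 15 ; 13 nurse-hours to go.
Option V at 4.0: take all 5 nurse-hours ; 8 still needed.
Take 3 from Option E at 7.0 ; need 5 more.
Option Q at 18.0: take 5 of its 18 ; requirement met.
Cost = 15×3.0 + 5×4.0 + 3×7.0 + 5×18.0 = 176.

176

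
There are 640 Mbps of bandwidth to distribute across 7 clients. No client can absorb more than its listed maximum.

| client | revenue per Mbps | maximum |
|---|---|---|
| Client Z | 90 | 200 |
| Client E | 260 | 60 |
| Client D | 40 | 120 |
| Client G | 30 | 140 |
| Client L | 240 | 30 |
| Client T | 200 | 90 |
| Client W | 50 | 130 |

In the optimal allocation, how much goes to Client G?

Rank by revenue per Mbps: Client E 260 > Client L 240 > Client T 200 > Client Z 90 > Client W 50 > Client D 40 > Client G 30.
Client E: +60 to 60 (cap) ; 580 left.
Client L: +30 to 30 (cap) ; 550 left.
Client T: +90 to 90 (cap) ; 460 left.
Client Z takes 200 to reach its cap of 200 ; 260 left.
Give Client W 130 to hit its cap of 130 ; 130 left.
Client D takes 120 to reach its cap of 120 ; 10 left.
Only 10 left; Client G takes them to reach 10.

10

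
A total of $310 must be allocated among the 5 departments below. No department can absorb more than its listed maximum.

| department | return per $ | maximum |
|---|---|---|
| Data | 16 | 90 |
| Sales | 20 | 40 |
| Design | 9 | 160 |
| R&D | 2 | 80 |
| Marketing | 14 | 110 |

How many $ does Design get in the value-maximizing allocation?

Highest return per $ first: Sales 20 > Data 16 > Marketing 14 > Design 9 > R&D 2.
Sales takes 40 to reach its cap of 40 → 270 left.
Data takes 90 to reach its cap of 90 → 180 left.
Marketing: +110 to 110 (cap) → 70 left.
Design has room for 160 but only 70 remain, so it gets 70.

70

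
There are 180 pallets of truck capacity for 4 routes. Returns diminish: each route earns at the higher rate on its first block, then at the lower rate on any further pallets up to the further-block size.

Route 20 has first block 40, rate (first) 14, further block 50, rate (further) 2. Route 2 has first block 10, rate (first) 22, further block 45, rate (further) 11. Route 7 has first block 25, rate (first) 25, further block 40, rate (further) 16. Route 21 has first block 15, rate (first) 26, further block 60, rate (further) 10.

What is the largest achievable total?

2980

Treat each block as its own option and order by rate: Route 21/tier1 26 > Route 7/tier1 25 > Route 2/tier1 22 > Route 7/tier2 16 > Route 20/tier1 14 > Route 2/tier2 11 > Route 21/tier2 10 > Route 20/tier2 2.
Fill Route 21 tier1 block (15 at 26) — 165 left.
Fill Route 7 tier1 block (25 at 25) — 140 left.
Fill Route 2 tier1 block (10 at 22) — 130 left.
Route 7/tier2 (16): +40 — 90 left.
Fill Route 20 tier1 block (40 at 14) — 50 left.
Route 2 tier2 at 11: fill all 45 — 5 left.
5 remain; put them into Route 21 tier2 at 10.
Total = 26×15 + 25×25 + 22×10 + 16×40 + 14×40 + 11×45 + 10×5 = 2980.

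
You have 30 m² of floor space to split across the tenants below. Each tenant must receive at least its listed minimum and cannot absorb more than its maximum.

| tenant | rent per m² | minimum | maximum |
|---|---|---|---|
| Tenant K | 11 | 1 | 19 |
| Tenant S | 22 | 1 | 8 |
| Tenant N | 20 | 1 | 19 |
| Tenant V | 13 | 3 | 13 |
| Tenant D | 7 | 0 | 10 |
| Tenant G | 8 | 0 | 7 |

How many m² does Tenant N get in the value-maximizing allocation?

18

Meeting every minimum uses 1+1+1+3+0+0 = 6 m², leaving 24.
Order the tenants by rent per m²: Tenant S 22 > Tenant N 20 > Tenant V 13 > Tenant K 11 > Tenant G 8 > Tenant D 7.
Tenant S: +7 to 8 (cap) ; 17 left.
Only 17 left; Tenant N takes them to reach 18.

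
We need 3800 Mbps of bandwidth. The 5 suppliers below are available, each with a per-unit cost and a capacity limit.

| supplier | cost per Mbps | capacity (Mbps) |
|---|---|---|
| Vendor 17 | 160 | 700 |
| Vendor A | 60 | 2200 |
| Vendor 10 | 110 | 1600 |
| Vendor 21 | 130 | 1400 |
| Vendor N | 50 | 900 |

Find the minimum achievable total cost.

Fill from the cheapest supplier first.
Vendor N (50): use full 900 ; 2900 Mbps to go.
Take 2200 from Vendor A at 60 ; need 700 more.
Vendor 10 at 110: take 700 of its 1600 ; requirement met.
Vendor 21, Vendor 17: unused.
Cost = 900×50 + 2200×60 + 700×110 = 254000.

254000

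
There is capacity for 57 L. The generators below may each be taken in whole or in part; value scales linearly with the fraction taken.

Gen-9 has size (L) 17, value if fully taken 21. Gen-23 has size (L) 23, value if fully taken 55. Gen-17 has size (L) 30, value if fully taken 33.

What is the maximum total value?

Rank by value-to-size ratio: Gen-23 55/23≈2.39, Gen-9 21/17≈1.24, Gen-17 33/30≈1.1.
All 23 L of Gen-23 fit (value 55) — 34 remain.
Gen-9: take in full, 17 L for value 21 — 17 left.
Only 17 L remain; take 17/30 of Gen-17 for value 33×17/30 = 18.7.
Total value = 94.7.

94.7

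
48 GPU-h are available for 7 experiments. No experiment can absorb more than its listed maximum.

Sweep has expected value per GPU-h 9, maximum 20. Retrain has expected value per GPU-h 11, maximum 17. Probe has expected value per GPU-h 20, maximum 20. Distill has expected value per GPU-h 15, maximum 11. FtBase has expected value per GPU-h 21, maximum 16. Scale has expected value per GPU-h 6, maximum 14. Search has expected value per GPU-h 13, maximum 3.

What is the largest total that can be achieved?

Order the experiments by expected value per GPU-h: FtBase 21 > Probe 20 > Distill 15 > Search 13 > Retrain 11 > Sweep 9 > Scale 6.
FtBase: +16 to 16 (cap) → 32 left.
Give Probe 20 to hit its cap of 20 → 12 left.
Give Distill 11 to hit its cap of 11 → 1 left.
Only 1 left; Search takes them to reach 1.
Total = 20×20 + 15×11 + 21×16 + 13×1 = 914.

914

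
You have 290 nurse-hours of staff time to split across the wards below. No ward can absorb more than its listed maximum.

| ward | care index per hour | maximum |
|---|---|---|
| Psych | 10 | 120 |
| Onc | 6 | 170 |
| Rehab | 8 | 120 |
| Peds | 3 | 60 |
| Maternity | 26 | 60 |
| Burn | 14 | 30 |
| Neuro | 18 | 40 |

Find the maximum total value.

4220

Order the wards by care index per hour: Maternity 26 > Neuro 18 > Burn 14 > Psych 10 > Rehab 8 > Onc 6 > Peds 3.
Give Maternity 60 to hit its cap of 60 — 230 left.
Give Neuro 40 to hit its cap of 40 — 190 left.
Burn takes 30 to reach its cap of 30 — 160 left.
Psych: +120 to 120 (cap) — 40 left.
Rehab: +40 (room for 120) → 40. Pool exhausted.
Total = 10×120 + 8×40 + 26×60 + 14×30 + 18×40 = 4220.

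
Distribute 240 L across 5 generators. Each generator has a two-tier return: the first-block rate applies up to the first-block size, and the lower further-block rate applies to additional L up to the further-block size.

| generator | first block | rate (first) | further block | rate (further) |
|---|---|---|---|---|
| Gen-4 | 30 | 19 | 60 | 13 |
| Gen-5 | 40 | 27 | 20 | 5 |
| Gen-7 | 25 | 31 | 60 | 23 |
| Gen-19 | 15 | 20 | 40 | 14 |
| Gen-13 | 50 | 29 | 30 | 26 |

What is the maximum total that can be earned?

Treat each block as its own option and order by rate: Gen-7/T1 31 > Gen-13/T1 29 > Gen-5/T1 27 > Gen-13/T2 26 > Gen-7/T2 23 > Gen-19/T1 20 > Gen-4/T1 19 > Gen-19/T2 14 > Gen-4/T2 13 > Gen-5/T2 5.
Fill Gen-7 T1 block (25 at 31) → 215 left.
Fill Gen-13 T1 block (50 at 29) → 165 left.
Gen-5/T1 (27): +40 → 125 left.
Fill Gen-13 T2 block (30 at 26) → 95 left.
Fill Gen-7 T2 block (60 at 23) → 35 left.
Gen-19/T1 (20): +15 → 20 left.
20 remain; put them into Gen-4 T1 at 19.
Total = 31×25 + 29×50 + 27×40 + 26×30 + 23×60 + 20×15 + 19×20 = 6145.

6145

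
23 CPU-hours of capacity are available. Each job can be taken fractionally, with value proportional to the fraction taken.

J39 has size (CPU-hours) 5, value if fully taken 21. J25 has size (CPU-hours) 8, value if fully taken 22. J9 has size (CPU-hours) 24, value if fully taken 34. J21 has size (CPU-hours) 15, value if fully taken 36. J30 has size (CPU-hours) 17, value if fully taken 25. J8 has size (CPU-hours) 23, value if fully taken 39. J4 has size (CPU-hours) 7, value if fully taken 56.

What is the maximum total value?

106.2

Rank by value-to-size ratio: J4 56/7≈8, J39 21/5≈4.2, J25 22/8≈2.75, J21 36/15≈2.4, J8 39/23≈1.7, J30 25/17≈1.47, J9 34/24≈1.42.
J4: take in full, 7 CPU-hours for value 56 → 16 left.
Take all of J39 (5 CPU-hours, value 21) → 11 CPU-hours left.
Take all of J25 (8 CPU-hours, value 22) → 3 CPU-hours left.
Fill the last 3 CPU-hours with part of J21: 3/15 of it earns 7.2.
Total value = 106.2.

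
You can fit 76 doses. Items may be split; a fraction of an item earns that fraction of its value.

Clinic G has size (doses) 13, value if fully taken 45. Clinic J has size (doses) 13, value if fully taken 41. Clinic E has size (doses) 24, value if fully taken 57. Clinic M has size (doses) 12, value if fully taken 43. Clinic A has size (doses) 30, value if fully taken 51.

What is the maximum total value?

Rank by value-to-size ratio: Clinic M 43/12≈3.58, Clinic G 45/13≈3.46, Clinic J 41/13≈3.15, Clinic E 57/24≈2.38, Clinic A 51/30≈1.7.
Clinic M: take in full, 12 doses for value 43 → 64 left.
Clinic G: take in full, 13 doses for value 45 → 51 left.
Take all of Clinic J (13 doses, value 41) → 38 doses left.
Take all of Clinic E (24 doses, value 57) → 14 doses left.
Only 14 doses remain; take 14/30 of Clinic A for value 51×14/30 = 23.8.
Total value = 209.8.

209.8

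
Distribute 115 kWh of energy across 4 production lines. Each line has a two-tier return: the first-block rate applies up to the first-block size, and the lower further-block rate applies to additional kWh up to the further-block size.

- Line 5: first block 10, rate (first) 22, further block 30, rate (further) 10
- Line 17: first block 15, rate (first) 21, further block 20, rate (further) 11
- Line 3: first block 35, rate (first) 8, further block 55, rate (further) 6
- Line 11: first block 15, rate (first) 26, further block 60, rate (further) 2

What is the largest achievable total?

Rank every tier by rate: Line 11/T1 26 > Line 5/T1 22 > Line 17/T1 21 > Line 17/T2 11 > Line 5/T2 10 > Line 3/T1 8 > Line 3/T2 6 > Line 11/T2 2.
Fill Line 11 T1 block (15 at 26) — 100 left.
Fill Line 5 T1 block (10 at 22) — 90 left.
Line 17 T1 at 21: fill all 15 — 75 left.
Line 17 T2 at 11: fill all 20 — 55 left.
Line 5/T2 (10): +30 — 25 left.
Line 3 T1 at 8: only 25 left, fill 25.
Total = 26×15 + 22×10 + 21×15 + 11×20 + 10×30 + 8×25 = 1645.

1645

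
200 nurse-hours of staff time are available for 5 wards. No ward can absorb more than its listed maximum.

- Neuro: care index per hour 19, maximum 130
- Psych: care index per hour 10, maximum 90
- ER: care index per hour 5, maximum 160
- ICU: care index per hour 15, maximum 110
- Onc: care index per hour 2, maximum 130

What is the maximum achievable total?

3520

Order the wards by care index per hour: Neuro 19 > ICU 15 > Psych 10 > ER 5 > Onc 2.
Give Neuro 130 to hit its cap of 130 → 70 left.
Only 70 left; ICU takes them to reach 70.
Total = 19×130 + 15×70 = 3520.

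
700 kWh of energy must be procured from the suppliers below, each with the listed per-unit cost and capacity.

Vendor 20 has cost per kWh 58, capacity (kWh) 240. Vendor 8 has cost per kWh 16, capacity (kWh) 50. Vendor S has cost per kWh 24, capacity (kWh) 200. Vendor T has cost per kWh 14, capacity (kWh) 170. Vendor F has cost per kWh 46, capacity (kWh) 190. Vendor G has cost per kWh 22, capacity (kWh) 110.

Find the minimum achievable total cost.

18220

Cheapest first:
Vendor T (14): use full 170 — 530 kWh to go.
Vendor 8 (16): use full 50 — 480 kWh to go.
Vendor G (22): use full 110 — 370 kWh to go.
Vendor S at 24: take all 200 kWh — 170 still needed.
Vendor F (46): take the remaining 170 — done.
Vendor 20: unused.
Cost = 170×14 + 50×16 + 110×22 + 200×24 + 170×46 = 18220.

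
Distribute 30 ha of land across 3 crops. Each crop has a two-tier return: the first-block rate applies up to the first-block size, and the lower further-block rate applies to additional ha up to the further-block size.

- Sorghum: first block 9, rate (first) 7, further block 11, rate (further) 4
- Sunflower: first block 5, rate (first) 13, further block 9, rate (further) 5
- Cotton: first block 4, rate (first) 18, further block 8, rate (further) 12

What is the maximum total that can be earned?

316

Order all 6 blocks by rate: Cotton/T1 18 > Sunflower/T1 13 > Cotton/T2 12 > Sorghum/T1 7 > Sunflower/T2 5 > Sorghum/T2 4.
Cotton/T1 (18): +4 → 26 left.
Sunflower T1 at 13: fill all 5 → 21 left.
Fill Cotton T2 block (8 at 12) → 13 left.
Sorghum T1 at 7: fill all 9 → 4 left.
Sunflower/T2: +4 of 9 at 5; pool empty.
Total = 18×4 + 13×5 + 12×8 + 7×9 + 5×4 = 316.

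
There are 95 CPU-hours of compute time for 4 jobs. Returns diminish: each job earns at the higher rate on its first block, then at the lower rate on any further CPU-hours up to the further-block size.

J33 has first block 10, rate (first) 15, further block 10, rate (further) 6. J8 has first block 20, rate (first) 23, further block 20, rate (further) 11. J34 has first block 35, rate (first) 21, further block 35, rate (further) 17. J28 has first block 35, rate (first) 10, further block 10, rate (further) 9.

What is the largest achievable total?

1865

Treat each block as its own option and order by rate: J8/tier1 23 > J34/tier1 21 > J34/tier2 17 > J33/tier1 15 > J8/tier2 11 > J28/tier1 10 > J28/tier2 9 > J33/tier2 6.
Fill J8 tier1 block (20 at 23) → 75 left.
J34 tier1 at 21: fill all 35 → 40 left.
Fill J34 tier2 block (35 at 17) → 5 left.
J33/tier1: +5 of 10 at 15; pool empty.
Total = 23×20 + 21×35 + 17×35 + 15×5 = 1865.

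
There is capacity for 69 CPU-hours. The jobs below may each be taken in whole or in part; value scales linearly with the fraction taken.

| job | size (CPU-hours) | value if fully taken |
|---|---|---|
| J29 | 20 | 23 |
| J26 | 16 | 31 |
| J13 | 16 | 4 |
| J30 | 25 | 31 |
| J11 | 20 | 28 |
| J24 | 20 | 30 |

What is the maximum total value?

105.12

Sort by value density: J26 31/16≈1.94, J24 30/20≈1.5, J11 28/20≈1.4, J30 31/25≈1.24, J29 23/20≈1.15, J13 4/16≈0.25.
Take all of J26 (16 CPU-hours, value 31) ; 53 CPU-hours left.
All 20 CPU-hours of J24 fit (value 30) ; 33 remain.
J11: take in full, 20 CPU-hours for value 28 ; 13 left.
Fill the last 13 CPU-hours with part of J30: 13/25 of it earns 16.12.
Total value = 105.12.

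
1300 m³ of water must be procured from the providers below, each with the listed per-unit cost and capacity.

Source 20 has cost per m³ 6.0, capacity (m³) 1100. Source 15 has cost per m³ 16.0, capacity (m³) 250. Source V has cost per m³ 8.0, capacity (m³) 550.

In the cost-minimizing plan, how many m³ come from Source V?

200

Use providers in increasing cost order.
Source 20 at 6.0: take all 1100 m³ — 200 still needed.
Take 200 from Source V at 8.0 to finish.
Source 15: unused.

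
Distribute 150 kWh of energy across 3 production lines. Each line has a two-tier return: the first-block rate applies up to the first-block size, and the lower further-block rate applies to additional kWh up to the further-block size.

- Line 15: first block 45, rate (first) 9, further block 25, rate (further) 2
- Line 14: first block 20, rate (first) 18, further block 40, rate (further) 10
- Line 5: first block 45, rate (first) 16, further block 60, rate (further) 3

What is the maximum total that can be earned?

1885

Treat each block as its own option and order by rate: Line 14/first 18 > Line 5/first 16 > Line 14/second 10 > Line 15/first 9 > Line 5/second 3 > Line 15/second 2.
Fill Line 14 first block (20 at 18) ; 130 left.
Line 5 first at 16: fill all 45 ; 85 left.
Line 14/second (10): +40 ; 45 left.
Fill Line 15 first block (45 at 9) ; 0 left.
Total = 18×20 + 16×45 + 10×40 + 9×45 = 1885.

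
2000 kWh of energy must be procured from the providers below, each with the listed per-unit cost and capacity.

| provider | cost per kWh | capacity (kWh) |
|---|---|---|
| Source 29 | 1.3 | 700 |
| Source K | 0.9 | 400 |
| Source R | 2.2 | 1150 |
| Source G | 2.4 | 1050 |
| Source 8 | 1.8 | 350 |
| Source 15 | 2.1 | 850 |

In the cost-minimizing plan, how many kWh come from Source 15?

Use providers in increasing cost order.
Source K at 0.9: take all 400 kWh → 1600 still needed.
Take 700 from Source 29 at 1.3 → need 900 more.
Source 8 at 1.8: take all 350 kWh → 550 still needed.
Source 15 at 2.1: take 550 of its 850 → requirement met.
Source R, Source G: unused.

550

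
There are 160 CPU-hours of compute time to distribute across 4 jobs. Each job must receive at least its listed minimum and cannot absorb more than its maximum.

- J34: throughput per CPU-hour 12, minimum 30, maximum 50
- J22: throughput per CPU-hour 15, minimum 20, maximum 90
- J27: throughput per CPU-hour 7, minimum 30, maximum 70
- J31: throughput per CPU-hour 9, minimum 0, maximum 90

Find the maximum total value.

Meeting every minimum uses 30+20+30+0 = 80 CPU-hours, leaving 80.
Rank by throughput per CPU-hour: J22 15 > J34 12 > J31 9 > J27 7.
Give J22 70 more to hit its cap of 90 ; 10 left.
J34: +10 (room for 20) → 40. Pool exhausted.
Total = 12×40 + 15×90 + 7×30 = 2040.

2040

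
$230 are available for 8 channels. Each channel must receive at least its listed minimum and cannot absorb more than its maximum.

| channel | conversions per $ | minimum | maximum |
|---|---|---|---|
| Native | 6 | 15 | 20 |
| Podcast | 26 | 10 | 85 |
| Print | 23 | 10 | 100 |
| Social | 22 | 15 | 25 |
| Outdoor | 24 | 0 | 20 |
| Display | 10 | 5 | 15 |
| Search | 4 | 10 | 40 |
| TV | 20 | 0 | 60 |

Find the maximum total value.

5040

Meeting every minimum uses 15+10+10+15+0+5+10+0 = 65 $, leaving 165.
Highest conversions per $ first: Podcast 26 > Outdoor 24 > Print 23 > Social 22 > TV 20 > Display 10 > Native 6 > Search 4.
Podcast takes 75 more to reach its cap of 85 → 90 left.
Give Outdoor 20 more to hit its cap of 20 → 70 left.
Print: +70 (room for 90) → 80. Pool exhausted.
Total = 6×15 + 26×85 + 23×80 + 22×15 + 24×20 + 10×5 + 4×10 = 5040.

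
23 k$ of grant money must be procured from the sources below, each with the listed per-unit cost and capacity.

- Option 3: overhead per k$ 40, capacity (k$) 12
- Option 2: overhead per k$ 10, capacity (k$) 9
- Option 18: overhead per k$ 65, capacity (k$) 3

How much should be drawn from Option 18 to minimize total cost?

2

Fill from the cheapest source first.
Take 9 from Option 2 at 10 ; need 14 more.
Option 3 at 40: take all 12 k$ ; 2 still needed.
Option 18 (65): take the remaining 2 ; done.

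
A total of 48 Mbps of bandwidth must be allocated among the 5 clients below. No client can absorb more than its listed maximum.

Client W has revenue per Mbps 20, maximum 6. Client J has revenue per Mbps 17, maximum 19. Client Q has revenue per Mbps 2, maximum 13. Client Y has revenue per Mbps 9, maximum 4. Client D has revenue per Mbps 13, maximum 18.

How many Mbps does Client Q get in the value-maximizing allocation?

1

Order the clients by revenue per Mbps: Client W 20 > Client J 17 > Client D 13 > Client Y 9 > Client Q 2.
Client W takes 6 to reach its cap of 6 ; 42 left.
Give Client J 19 to hit its cap of 19 ; 23 left.
Give Client D 18 to hit its cap of 18 ; 5 left.
Client Y: +4 to 4 (cap) ; 1 left.
Client Q has room for 13 but only 1 remain, so it gets 1.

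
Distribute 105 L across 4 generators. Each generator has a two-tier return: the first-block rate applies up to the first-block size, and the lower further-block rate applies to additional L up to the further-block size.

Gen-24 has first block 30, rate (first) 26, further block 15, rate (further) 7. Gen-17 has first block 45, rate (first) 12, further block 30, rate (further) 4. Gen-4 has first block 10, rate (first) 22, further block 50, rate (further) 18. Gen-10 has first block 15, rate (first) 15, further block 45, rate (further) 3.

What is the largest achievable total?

Rank every tier by rate: Gen-24/tier1 26 > Gen-4/tier1 22 > Gen-4/tier2 18 > Gen-10/tier1 15 > Gen-17/tier1 12 > Gen-24/tier2 7 > Gen-17/tier2 4 > Gen-10/tier2 3.
Gen-24/tier1 (26): +30 → 75 left.
Gen-4/tier1 (22): +10 → 65 left.
Gen-4/tier2 (18): +50 → 15 left.
Gen-10/tier1 (15): +15 → 0 left.
Total = 26×30 + 22×10 + 18×50 + 15×15 = 2125.

2125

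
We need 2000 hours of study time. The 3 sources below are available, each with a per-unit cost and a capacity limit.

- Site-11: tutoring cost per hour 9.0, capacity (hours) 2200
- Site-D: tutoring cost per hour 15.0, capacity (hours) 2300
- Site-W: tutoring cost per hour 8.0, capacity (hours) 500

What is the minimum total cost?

Cheapest first:
Take 500 from Site-W at 8.0 ; need 1500 more.
Take 1500 from Site-11 at 9.0 to finish.
Site-D: unused.
Cost = 500×8.0 + 1500×9.0 = 17500.

17500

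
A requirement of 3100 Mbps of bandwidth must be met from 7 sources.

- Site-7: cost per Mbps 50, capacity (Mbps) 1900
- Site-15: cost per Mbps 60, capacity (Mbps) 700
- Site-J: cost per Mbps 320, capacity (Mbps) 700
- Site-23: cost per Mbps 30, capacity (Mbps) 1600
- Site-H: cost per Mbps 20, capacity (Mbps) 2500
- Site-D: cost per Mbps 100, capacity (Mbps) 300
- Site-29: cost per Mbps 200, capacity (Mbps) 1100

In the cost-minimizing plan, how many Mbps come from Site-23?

600

Fill from the cheapest source first.
Site-H (20): use full 2500 — 600 Mbps to go.
Site-23 (30): take the remaining 600 — done.
Site-7, Site-15, Site-D, Site-29, Site-J: unused.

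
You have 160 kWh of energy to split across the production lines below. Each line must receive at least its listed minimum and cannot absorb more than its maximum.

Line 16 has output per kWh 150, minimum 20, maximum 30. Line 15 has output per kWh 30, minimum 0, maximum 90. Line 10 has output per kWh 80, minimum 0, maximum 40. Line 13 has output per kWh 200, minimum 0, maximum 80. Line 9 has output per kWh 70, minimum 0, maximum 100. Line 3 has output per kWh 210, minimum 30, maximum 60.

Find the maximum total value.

Meeting every minimum uses 20+0+0+0+0+30 = 50 kWh, leaving 110.
Order the production lines by output per kWh: Line 3 210 > Line 13 200 > Line 16 150 > Line 10 80 > Line 9 70 > Line 15 30.
Line 3: +30 to 60 (cap) → 80 left.
Line 13 takes 80 more to reach its cap of 80 → 0 left.
Total = 150×20 + 200×80 + 210×60 = 31600.

31600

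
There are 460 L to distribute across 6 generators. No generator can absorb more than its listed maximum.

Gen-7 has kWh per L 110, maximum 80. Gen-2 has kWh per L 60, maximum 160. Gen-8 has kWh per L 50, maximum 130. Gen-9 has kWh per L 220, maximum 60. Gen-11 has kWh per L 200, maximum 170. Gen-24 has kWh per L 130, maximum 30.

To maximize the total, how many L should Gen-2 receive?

Order the generators by kWh per L: Gen-9 220 > Gen-11 200 > Gen-24 130 > Gen-7 110 > Gen-2 60 > Gen-8 50.
Give Gen-9 60 to hit its cap of 60 → 400 left.
Gen-11 takes 170 to reach its cap of 170 → 230 left.
Give Gen-24 30 to hit its cap of 30 → 200 left.
Gen-7 takes 80 to reach its cap of 80 → 120 left.
Gen-2 has room for 160 but only 120 remain, so it gets 120.

120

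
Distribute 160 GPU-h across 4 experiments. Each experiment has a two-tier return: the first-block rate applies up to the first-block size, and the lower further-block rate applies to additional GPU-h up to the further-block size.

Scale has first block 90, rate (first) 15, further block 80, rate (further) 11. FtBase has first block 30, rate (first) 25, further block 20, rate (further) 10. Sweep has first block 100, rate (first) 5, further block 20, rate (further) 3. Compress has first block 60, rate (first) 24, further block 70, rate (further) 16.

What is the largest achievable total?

3310

Rank every tier by rate: FtBase/tier1 25 > Compress/tier1 24 > Compress/tier2 16 > Scale/tier1 15 > Scale/tier2 11 > FtBase/tier2 10 > Sweep/tier1 5 > Sweep/tier2 3.
Fill FtBase tier1 block (30 at 25) — 130 left.
Compress tier1 at 24: fill all 60 — 70 left.
Compress tier2 at 16: fill all 70 — 0 left.
Total = 25×30 + 24×60 + 16×70 = 3310.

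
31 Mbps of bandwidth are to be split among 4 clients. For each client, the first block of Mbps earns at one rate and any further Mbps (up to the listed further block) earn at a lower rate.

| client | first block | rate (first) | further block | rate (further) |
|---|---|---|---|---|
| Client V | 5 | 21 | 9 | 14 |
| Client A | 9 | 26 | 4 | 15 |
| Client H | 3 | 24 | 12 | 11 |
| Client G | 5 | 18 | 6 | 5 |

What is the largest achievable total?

Treat each block as its own option and order by rate: Client A/first 26 > Client H/first 24 > Client V/first 21 > Client G/first 18 > Client A/second 15 > Client V/second 14 > Client H/second 11 > Client G/second 5.
Client A/first (26): +9 — 22 left.
Client H first at 24: fill all 3 — 19 left.
Client V/first (21): +5 — 14 left.
Client G/first (18): +5 — 9 left.
Fill Client A second block (4 at 15) — 5 left.
5 remain; put them into Client V second at 14.
Total = 26×9 + 24×3 + 21×5 + 18×5 + 15×4 + 14×5 = 631.

631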